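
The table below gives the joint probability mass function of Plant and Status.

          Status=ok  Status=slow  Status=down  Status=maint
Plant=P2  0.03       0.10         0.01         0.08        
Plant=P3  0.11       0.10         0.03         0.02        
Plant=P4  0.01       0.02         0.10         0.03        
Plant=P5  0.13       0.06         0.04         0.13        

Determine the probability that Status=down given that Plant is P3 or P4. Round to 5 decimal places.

P(Plant=P3) = 0.11 + 0.10 + 0.03 + 0.02 = 0.26.
P(Plant=P4) = 0.01 + 0.02 + 0.10 + 0.03 = 0.16.
P(Plant ∈ {P3, P4}) = 0.26 + 0.16 = 0.42; P(Status=down, Plant ∈ {P3, P4}) = 0.03 + 0.10 = 0.13.
P(Status=down | Plant ∈ {P3, P4}) = 0.13/0.42 = 0.30952.

0.30952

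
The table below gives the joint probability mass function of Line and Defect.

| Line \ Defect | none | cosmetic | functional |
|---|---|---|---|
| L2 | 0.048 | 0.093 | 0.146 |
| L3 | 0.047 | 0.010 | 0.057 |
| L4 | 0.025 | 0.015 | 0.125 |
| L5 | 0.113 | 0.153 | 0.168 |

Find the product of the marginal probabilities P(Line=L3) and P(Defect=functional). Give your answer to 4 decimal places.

P(Line=L3) = 0.047 + 0.010 + 0.057 = 0.114.
P(Defect=functional) = 0.146 + 0.057 + 0.125 + 0.168 = 0.496.
Product: 0.114 × 0.496 = 0.0565.

0.0565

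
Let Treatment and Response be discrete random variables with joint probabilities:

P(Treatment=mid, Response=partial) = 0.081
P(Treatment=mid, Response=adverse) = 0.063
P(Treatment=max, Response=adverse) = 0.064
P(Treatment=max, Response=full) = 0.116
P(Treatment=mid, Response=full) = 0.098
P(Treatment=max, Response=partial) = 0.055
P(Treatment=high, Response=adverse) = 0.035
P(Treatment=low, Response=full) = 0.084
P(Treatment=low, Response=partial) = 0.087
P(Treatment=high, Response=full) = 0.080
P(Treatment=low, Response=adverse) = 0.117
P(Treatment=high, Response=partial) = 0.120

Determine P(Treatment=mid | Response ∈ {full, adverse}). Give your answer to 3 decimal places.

0.245

P(Response=full) = 0.084 + 0.098 + 0.080 + 0.116 = 0.378.
P(Response=adverse) = 0.117 + 0.063 + 0.035 + 0.064 = 0.279.
P(Response ∈ {full, adverse}) = 0.378 + 0.279 = 0.657; P(Treatment=mid, Response ∈ {full, adverse}) = 0.098 + 0.063 = 0.161.
P(Treatment=mid | Response ∈ {full, adverse}) = 0.161/0.657 = 0.245.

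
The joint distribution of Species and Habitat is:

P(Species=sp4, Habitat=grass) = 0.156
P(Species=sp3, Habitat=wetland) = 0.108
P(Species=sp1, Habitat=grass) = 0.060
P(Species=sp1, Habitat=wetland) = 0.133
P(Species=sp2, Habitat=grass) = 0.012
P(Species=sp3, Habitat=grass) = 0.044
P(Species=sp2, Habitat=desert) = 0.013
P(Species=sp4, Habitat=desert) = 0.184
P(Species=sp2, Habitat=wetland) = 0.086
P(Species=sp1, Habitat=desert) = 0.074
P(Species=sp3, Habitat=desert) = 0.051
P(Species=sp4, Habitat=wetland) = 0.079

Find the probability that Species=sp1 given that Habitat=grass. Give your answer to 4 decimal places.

P(Habitat=grass) = 0.060 + 0.012 + 0.044 + 0.156 = 0.272.
P(Species=sp1 | Habitat=grass) = 0.060/0.272 = 0.2206.

0.2206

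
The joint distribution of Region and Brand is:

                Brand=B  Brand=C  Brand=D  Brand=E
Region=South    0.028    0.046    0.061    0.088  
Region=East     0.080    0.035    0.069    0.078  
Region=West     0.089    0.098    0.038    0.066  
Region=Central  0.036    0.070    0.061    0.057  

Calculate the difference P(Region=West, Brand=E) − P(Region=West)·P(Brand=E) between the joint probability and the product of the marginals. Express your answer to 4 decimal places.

-0.0181

P(Region=West) = 0.089 + 0.098 + 0.038 + 0.066 = 0.291.
P(Brand=E) = 0.088 + 0.078 + 0.066 + 0.057 = 0.289.
P(Region=West, Brand=E) − P(Region=West)P(Brand=E) = 0.066 − 0.291×0.289 = -0.0181.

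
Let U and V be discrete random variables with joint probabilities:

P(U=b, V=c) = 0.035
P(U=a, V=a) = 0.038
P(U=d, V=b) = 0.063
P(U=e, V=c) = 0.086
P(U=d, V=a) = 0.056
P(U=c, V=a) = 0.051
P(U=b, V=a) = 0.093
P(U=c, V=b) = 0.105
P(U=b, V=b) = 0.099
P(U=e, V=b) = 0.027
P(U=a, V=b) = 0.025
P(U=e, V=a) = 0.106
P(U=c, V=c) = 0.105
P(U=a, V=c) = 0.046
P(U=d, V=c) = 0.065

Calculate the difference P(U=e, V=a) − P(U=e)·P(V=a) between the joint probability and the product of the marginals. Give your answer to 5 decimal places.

P(U=e) = 0.106 + 0.027 + 0.086 = 0.219.
P(V=a) = 0.038 + 0.093 + 0.051 + 0.056 + 0.106 = 0.344.
P(U=e, V=a) − P(U=e)P(V=a) = 0.106 − 0.219×0.344 = 0.03066.

0.03066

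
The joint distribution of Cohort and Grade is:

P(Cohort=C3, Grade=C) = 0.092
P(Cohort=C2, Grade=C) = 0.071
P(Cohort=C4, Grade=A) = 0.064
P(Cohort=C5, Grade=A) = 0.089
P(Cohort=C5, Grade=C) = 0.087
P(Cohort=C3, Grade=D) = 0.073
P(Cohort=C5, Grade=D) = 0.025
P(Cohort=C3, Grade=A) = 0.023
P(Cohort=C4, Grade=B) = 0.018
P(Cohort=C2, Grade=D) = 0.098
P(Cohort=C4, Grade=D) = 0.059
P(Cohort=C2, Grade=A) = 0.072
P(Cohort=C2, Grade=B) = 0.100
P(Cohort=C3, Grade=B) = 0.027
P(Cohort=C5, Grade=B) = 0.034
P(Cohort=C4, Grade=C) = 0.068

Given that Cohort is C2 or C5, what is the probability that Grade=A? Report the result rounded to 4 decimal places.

0.2795

P(Cohort=C2) = 0.072 + 0.100 + 0.071 + 0.098 = 0.341.
P(Cohort=C5) = 0.089 + 0.034 + 0.087 + 0.025 = 0.235.
P(Cohort ∈ {C2, C5}) = 0.341 + 0.235 = 0.576; P(Grade=A, Cohort ∈ {C2, C5}) = 0.072 + 0.089 = 0.161.
P(Grade=A | Cohort ∈ {C2, C5}) = 0.161/0.576 = 0.2795.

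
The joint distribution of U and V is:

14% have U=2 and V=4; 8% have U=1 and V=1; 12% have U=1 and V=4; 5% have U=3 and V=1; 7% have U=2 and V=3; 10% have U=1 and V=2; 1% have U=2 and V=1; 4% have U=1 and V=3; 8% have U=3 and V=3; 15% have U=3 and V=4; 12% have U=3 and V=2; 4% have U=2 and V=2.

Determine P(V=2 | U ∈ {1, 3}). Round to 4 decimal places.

0.2973

P(U=1) = 0.08 + 0.10 + 0.04 + 0.12 = 0.34.
P(U=3) = 0.05 + 0.12 + 0.08 + 0.15 = 0.40.
P(U ∈ {1, 3}) = 0.34 + 0.40 = 0.74; P(V=2, U ∈ {1, 3}) = 0.10 + 0.12 = 0.22.
P(V=2 | U ∈ {1, 3}) = 0.22/0.74 = 0.2973.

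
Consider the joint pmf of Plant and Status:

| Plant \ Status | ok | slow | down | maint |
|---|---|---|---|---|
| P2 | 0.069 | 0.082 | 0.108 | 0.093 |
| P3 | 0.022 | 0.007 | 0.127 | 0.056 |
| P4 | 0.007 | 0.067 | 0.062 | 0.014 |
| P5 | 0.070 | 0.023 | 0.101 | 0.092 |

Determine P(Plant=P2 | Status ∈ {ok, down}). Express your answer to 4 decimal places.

0.3127

P(Status=ok) = 0.069 + 0.022 + 0.007 + 0.070 = 0.168.
P(Status=down) = 0.108 + 0.127 + 0.062 + 0.101 = 0.398.
P(Status ∈ {ok, down}) = 0.168 + 0.398 = 0.566; P(Plant=P2, Status ∈ {ok, down}) = 0.069 + 0.108 = 0.177.
P(Plant=P2 | Status ∈ {ok, down}) = 0.177/0.566 = 0.3127.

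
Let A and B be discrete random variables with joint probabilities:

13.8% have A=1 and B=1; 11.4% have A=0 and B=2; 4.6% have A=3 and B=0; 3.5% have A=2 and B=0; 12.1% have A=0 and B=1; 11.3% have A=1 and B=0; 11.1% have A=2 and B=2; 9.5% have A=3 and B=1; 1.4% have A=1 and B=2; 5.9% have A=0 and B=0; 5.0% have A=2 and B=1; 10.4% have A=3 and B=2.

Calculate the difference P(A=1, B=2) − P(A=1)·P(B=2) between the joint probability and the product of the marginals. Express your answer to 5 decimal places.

-0.07690

P(A=1) = 0.113 + 0.138 + 0.014 = 0.265.
P(B=2) = 0.114 + 0.014 + 0.111 + 0.104 = 0.343.
P(A=1, B=2) − P(A=1)P(B=2) = 0.014 − 0.265×0.343 = -0.07690.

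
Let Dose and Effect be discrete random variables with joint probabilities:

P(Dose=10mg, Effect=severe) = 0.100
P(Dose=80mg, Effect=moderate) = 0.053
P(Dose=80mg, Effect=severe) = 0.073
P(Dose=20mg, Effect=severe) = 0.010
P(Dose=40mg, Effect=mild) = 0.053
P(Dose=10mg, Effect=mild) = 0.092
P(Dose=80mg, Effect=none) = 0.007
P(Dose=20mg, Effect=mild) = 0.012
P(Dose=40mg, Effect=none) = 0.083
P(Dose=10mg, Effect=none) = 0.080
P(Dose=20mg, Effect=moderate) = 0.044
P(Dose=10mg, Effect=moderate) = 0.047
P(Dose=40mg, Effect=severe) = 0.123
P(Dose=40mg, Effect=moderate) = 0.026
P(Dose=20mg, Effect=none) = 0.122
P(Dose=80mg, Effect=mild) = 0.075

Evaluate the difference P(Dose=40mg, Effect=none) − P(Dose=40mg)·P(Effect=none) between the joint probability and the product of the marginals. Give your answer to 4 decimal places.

-0.0002

P(Dose=40mg) = 0.083 + 0.053 + 0.026 + 0.123 = 0.285.
P(Effect=none) = 0.080 + 0.122 + 0.083 + 0.007 = 0.292.
P(Dose=40mg, Effect=none) − P(Dose=40mg)P(Effect=none) = 0.083 − 0.285×0.292 = -0.0002.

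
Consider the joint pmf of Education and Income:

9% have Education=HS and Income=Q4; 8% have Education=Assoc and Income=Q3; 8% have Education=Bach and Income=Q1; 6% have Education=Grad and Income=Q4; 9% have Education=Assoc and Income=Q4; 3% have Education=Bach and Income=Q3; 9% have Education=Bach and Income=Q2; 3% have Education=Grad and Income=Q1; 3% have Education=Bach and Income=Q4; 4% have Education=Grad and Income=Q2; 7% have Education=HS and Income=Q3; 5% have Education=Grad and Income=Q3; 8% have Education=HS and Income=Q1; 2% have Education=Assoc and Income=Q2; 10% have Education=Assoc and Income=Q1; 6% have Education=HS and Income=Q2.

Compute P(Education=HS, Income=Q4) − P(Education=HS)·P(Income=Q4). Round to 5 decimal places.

P(Education=HS) = 0.08 + 0.06 + 0.07 + 0.09 = 0.30.
P(Income=Q4) = 0.09 + 0.09 + 0.03 + 0.06 = 0.27.
P(Education=HS, Income=Q4) − P(Education=HS)P(Income=Q4) = 0.09 − 0.30×0.27 = 0.00900.

0.00900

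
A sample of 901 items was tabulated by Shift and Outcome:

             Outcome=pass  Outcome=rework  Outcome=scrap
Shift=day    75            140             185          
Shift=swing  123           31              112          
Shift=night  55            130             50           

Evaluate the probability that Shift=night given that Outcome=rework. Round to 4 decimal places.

0.4319

Total with Outcome=rework: 140 + 31 + 130 = 301.
P(Shift=night | Outcome=rework) = 130/301 = 0.4319.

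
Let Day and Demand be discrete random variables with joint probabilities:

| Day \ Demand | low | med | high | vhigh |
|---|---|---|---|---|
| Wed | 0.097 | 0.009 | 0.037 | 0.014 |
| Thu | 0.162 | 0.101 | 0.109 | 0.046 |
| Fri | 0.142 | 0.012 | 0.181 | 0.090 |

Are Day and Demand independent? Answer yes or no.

no

P(Day=Thu) = 0.418 and P(Demand=med) = 0.122, so their product is 0.05100, but P(Day=Thu, Demand=med) = 0.101. Since these differ, Day and Demand are not independent.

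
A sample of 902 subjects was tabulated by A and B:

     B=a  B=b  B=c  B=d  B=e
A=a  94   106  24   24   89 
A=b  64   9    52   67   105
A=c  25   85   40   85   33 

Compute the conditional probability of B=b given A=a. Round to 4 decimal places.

0.3145

Total with A=a: 94 + 106 + 24 + 24 + 89 = 337.
P(B=b | A=a) = 106/337 = 0.3145.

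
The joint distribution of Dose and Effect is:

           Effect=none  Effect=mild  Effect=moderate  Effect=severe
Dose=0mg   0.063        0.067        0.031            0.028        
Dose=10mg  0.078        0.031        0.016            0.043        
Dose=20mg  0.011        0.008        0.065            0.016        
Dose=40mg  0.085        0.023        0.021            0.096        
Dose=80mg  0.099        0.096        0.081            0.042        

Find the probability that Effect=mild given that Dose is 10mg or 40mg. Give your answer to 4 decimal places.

0.1374

P(Dose=10mg) = 0.078 + 0.031 + 0.016 + 0.043 = 0.168.
P(Dose=40mg) = 0.085 + 0.023 + 0.021 + 0.096 = 0.225.
P(Dose ∈ {10mg, 40mg}) = 0.168 + 0.225 = 0.393; P(Effect=mild, Dose ∈ {10mg, 40mg}) = 0.031 + 0.023 = 0.054.
P(Effect=mild | Dose ∈ {10mg, 40mg}) = 0.054/0.393 = 0.1374.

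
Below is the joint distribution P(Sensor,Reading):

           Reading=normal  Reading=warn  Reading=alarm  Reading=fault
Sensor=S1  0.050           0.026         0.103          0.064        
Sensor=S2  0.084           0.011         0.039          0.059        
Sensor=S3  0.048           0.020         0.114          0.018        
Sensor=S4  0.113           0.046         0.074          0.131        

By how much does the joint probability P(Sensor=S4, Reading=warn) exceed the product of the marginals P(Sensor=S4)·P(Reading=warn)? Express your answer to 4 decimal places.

P(Sensor=S4) = 0.113 + 0.046 + 0.074 + 0.131 = 0.364.
P(Reading=warn) = 0.026 + 0.011 + 0.020 + 0.046 = 0.103.
P(Sensor=S4, Reading=warn) − P(Sensor=S4)P(Reading=warn) = 0.046 − 0.364×0.103 = 0.0085.

0.0085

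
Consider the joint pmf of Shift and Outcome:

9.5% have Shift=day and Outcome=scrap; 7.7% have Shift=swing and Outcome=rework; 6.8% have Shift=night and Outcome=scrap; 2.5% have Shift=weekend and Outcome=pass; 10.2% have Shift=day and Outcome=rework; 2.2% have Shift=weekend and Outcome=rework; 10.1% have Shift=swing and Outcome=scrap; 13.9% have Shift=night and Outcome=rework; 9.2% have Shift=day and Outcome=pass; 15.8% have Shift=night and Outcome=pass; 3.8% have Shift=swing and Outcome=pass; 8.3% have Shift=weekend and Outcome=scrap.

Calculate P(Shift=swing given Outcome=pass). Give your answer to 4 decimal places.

0.1214

P(Outcome=pass) = 0.092 + 0.038 + 0.158 + 0.025 = 0.313.
P(Shift=swing | Outcome=pass) = 0.038/0.313 = 0.1214.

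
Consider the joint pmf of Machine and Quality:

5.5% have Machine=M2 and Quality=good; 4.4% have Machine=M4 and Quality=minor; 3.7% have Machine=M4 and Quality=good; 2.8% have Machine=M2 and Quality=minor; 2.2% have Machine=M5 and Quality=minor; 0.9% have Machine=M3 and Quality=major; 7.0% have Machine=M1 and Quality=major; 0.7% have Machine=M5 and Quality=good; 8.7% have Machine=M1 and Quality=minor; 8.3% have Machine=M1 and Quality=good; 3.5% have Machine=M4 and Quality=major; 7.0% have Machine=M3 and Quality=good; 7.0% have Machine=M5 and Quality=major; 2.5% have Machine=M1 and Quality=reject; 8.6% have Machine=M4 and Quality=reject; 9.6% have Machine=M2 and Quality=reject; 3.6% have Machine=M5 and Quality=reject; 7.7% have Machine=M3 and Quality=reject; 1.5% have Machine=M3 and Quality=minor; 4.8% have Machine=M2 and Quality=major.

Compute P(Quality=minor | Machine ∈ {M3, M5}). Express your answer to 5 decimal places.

P(Machine=M3) = 0.070 + 0.015 + 0.009 + 0.077 = 0.171.
P(Machine=M5) = 0.007 + 0.022 + 0.070 + 0.036 = 0.135.
P(Machine ∈ {M3, M5}) = 0.171 + 0.135 = 0.306; P(Quality=minor, Machine ∈ {M3, M5}) = 0.015 + 0.022 = 0.037.
P(Quality=minor | Machine ∈ {M3, M5}) = 0.037/0.306 = 0.12092.

0.12092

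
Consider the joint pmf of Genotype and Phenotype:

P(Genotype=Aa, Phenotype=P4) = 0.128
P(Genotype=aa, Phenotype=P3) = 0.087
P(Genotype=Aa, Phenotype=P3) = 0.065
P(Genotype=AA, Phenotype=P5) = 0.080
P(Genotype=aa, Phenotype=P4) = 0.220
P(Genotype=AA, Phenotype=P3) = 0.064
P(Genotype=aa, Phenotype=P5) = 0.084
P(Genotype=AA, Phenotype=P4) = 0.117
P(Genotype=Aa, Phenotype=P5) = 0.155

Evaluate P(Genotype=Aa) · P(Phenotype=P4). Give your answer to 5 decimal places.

0.16182

P(Genotype=Aa) = 0.065 + 0.128 + 0.155 = 0.348.
P(Phenotype=P4) = 0.117 + 0.128 + 0.220 = 0.465.
Product: 0.348 × 0.465 = 0.16182.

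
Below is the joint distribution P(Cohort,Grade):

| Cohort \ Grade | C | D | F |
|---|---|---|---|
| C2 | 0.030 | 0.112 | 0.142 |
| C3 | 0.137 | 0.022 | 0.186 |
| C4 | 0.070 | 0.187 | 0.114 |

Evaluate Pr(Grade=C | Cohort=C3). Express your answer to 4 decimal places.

0.3971

P(Cohort=C3) = 0.137 + 0.022 + 0.186 = 0.345.
P(Grade=C | Cohort=C3) = 0.137/0.345 = 0.3971.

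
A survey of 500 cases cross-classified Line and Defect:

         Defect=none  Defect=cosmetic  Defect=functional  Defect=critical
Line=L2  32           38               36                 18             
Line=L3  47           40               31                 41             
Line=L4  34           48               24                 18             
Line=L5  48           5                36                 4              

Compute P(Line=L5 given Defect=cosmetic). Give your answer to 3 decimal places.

Total with Defect=cosmetic: 38 + 40 + 48 + 5 = 131.
P(Line=L5 | Defect=cosmetic) = 5/131 = 0.038.

0.038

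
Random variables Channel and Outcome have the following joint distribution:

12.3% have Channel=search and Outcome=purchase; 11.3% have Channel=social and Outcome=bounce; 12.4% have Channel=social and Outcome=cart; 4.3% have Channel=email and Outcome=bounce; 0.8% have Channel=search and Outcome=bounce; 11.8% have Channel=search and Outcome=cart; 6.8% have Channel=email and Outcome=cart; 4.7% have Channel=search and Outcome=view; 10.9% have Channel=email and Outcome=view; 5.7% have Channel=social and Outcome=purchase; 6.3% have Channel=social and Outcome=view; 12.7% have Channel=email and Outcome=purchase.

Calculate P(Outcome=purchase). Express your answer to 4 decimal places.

0.3070

P(Outcome=purchase) = 0.127 + 0.123 + 0.057 = 0.307.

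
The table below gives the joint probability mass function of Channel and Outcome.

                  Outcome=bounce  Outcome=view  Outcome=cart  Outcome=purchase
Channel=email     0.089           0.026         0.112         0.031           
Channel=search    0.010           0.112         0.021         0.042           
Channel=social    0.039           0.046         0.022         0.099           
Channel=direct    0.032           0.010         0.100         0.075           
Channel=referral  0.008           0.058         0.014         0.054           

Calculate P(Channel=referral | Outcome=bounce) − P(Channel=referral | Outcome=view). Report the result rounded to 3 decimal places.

P(Outcome=bounce) = 0.089 + 0.010 + 0.039 + 0.032 + 0.008 = 0.178; P(Channel=referral | Outcome=bounce) = 0.008/0.178 = 0.0449.
P(Outcome=view) = 0.026 + 0.112 + 0.046 + 0.010 + 0.058 = 0.252; P(Channel=referral | Outcome=view) = 0.058/0.252 = 0.2302.
Difference = -0.185.

-0.185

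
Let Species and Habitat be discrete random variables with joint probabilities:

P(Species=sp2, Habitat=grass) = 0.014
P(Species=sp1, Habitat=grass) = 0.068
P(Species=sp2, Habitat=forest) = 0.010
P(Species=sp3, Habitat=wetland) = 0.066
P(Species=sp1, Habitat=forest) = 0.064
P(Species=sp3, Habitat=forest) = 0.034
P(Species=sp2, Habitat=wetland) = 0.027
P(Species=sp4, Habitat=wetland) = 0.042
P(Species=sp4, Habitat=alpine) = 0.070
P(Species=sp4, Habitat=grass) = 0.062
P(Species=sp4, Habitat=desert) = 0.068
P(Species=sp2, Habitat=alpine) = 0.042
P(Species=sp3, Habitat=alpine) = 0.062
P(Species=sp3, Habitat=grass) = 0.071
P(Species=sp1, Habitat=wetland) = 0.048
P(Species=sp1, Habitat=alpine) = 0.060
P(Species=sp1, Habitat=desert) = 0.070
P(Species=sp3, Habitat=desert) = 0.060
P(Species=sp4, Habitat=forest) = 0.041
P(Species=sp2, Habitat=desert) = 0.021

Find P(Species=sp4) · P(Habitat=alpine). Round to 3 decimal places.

0.066

P(Species=sp4) = 0.041 + 0.062 + 0.042 + 0.068 + 0.070 = 0.283.
P(Habitat=alpine) = 0.060 + 0.042 + 0.062 + 0.070 = 0.234.
Product: 0.283 × 0.234 = 0.066.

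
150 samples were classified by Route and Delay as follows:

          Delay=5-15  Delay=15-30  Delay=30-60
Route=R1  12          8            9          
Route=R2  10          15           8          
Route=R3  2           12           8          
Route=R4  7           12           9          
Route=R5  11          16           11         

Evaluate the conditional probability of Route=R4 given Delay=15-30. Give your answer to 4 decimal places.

0.1905

Total with Delay=15-30: 8 + 15 + 12 + 12 + 16 = 63.
P(Route=R4 | Delay=15-30) = 12/63 = 0.1905.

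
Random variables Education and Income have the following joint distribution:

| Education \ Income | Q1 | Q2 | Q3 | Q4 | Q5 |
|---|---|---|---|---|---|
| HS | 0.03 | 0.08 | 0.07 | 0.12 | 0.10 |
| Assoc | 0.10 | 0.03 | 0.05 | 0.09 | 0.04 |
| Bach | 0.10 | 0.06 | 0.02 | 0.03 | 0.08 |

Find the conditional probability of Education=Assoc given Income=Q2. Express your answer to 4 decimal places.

P(Income=Q2) = 0.08 + 0.03 + 0.06 = 0.17.
P(Education=Assoc | Income=Q2) = 0.03/0.17 = 0.1765.

0.1765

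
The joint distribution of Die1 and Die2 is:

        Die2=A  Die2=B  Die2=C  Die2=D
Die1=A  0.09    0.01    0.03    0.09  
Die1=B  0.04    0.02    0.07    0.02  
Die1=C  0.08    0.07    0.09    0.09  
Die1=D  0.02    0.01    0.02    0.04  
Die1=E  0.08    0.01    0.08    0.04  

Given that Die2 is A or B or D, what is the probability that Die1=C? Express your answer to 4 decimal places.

0.3380

P(Die2=A) = 0.09 + 0.04 + 0.08 + 0.02 + 0.08 = 0.31.
P(Die2=B) = 0.01 + 0.02 + 0.07 + 0.01 + 0.01 = 0.12.
P(Die2=D) = 0.09 + 0.02 + 0.09 + 0.04 + 0.04 = 0.28.
P(Die2 ∈ {A, B, D}) = 0.31 + 0.12 + 0.28 = 0.71; P(Die1=C, Die2 ∈ {A, B, D}) = 0.08 + 0.07 + 0.09 = 0.24.
P(Die1=C | Die2 ∈ {A, B, D}) = 0.24/0.71 = 0.3380.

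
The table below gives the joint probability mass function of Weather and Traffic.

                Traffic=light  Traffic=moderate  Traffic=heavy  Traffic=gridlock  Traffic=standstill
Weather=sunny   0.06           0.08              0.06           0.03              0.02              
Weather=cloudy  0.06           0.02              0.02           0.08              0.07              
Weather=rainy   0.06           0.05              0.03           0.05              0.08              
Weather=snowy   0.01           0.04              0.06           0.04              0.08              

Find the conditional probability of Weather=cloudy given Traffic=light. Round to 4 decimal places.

0.3158

P(Traffic=light) = 0.06 + 0.06 + 0.06 + 0.01 = 0.19.
P(Weather=cloudy | Traffic=light) = 0.06/0.19 = 0.3158.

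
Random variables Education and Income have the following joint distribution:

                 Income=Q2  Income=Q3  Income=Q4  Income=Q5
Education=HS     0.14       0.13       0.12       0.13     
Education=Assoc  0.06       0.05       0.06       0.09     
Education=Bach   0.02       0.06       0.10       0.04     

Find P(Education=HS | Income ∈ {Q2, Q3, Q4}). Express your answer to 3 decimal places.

P(Income=Q2) = 0.14 + 0.06 + 0.02 = 0.22.
P(Income=Q3) = 0.13 + 0.05 + 0.06 = 0.24.
P(Income=Q4) = 0.12 + 0.06 + 0.10 = 0.28.
P(Income ∈ {Q2, Q3, Q4}) = 0.22 + 0.24 + 0.28 = 0.74; P(Education=HS, Income ∈ {Q2, Q3, Q4}) = 0.14 + 0.13 + 0.12 = 0.39.
P(Education=HS | Income ∈ {Q2, Q3, Q4}) = 0.39/0.74 = 0.527.

0.527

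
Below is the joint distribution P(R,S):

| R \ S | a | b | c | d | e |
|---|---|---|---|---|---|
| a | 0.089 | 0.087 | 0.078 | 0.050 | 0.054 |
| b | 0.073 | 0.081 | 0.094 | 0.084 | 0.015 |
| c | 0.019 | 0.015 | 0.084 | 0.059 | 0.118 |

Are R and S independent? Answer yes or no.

P(R=c) = 0.295 and P(S=e) = 0.187, so their product is 0.05517, but P(R=c, S=e) = 0.118. Since these differ, R and S are not independent.

no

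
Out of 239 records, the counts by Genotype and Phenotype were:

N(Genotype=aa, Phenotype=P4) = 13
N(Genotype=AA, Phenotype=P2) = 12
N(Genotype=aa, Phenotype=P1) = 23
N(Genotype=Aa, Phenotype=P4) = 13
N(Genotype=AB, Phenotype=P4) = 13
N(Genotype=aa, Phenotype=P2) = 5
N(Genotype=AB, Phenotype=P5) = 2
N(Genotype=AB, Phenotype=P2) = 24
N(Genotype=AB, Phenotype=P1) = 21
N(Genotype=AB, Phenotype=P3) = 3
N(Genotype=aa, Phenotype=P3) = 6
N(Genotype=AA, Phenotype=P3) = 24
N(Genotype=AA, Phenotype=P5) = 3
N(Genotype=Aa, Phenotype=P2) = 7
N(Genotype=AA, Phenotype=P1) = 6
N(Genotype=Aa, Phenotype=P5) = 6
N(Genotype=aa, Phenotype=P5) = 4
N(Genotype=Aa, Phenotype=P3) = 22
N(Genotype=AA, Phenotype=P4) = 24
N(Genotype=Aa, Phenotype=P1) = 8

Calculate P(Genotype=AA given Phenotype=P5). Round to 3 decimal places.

0.200

Total with Phenotype=P5: 3 + 6 + 4 + 2 = 15.
P(Genotype=AA | Phenotype=P5) = 3/15 = 0.200.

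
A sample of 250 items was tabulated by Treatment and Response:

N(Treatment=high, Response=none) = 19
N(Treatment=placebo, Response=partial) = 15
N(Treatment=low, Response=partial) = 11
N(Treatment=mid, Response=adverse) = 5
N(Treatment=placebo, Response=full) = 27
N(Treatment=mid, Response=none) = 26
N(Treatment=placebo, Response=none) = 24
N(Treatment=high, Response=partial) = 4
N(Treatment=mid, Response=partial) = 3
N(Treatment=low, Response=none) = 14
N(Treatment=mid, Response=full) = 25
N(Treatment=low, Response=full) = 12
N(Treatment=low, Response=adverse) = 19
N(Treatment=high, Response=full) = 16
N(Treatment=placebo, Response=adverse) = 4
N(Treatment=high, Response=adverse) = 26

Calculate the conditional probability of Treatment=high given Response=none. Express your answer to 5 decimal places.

Total with Response=none: 24 + 14 + 26 + 19 = 83.
P(Treatment=high | Response=none) = 19/83 = 0.22892.

0.22892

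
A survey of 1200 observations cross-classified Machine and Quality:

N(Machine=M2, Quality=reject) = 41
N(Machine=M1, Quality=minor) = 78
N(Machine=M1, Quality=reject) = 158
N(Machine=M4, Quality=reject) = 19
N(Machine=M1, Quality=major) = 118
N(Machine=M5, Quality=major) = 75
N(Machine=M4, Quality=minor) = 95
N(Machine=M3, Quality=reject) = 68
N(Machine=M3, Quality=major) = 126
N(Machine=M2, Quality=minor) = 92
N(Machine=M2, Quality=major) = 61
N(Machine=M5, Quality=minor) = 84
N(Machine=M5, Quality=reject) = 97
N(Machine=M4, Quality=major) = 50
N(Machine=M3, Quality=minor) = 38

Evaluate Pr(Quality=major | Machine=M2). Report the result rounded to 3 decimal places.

0.314

Total with Machine=M2: 92 + 61 + 41 = 194.
P(Quality=major | Machine=M2) = 61/194 = 0.314.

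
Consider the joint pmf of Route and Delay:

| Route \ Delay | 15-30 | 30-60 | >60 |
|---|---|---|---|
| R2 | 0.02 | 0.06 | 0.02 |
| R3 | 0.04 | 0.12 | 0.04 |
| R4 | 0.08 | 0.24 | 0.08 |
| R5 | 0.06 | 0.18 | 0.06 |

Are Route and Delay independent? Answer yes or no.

yes

Every cell satisfies P(Route,Delay) = P(Route)·P(Delay). For instance P(Route=R4) = 0.40, P(Delay=>60) = 0.20, and 0.40×0.20 = 0.08 matches the joint entry. So Route and Delay are independent.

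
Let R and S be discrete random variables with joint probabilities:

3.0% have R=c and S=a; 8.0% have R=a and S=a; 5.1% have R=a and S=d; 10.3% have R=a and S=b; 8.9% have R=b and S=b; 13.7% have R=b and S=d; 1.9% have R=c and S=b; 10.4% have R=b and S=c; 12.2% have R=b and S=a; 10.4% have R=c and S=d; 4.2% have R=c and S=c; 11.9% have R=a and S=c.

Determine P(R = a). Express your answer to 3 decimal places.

P(R=a) = 0.080 + 0.103 + 0.119 + 0.051 = 0.353.

0.353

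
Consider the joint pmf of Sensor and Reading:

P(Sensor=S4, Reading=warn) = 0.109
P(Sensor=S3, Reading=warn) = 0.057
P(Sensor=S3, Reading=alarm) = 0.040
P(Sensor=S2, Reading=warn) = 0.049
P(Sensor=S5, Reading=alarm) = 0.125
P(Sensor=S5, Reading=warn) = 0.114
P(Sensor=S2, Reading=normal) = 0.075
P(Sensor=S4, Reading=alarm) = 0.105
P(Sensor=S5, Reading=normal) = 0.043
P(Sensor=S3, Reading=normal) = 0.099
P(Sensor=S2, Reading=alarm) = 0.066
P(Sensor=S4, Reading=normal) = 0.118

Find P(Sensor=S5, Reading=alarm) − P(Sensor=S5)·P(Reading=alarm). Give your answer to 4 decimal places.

P(Sensor=S5) = 0.043 + 0.114 + 0.125 = 0.282.
P(Reading=alarm) = 0.066 + 0.040 + 0.105 + 0.125 = 0.336.
P(Sensor=S5, Reading=alarm) − P(Sensor=S5)P(Reading=alarm) = 0.125 − 0.282×0.336 = 0.0302.

0.0302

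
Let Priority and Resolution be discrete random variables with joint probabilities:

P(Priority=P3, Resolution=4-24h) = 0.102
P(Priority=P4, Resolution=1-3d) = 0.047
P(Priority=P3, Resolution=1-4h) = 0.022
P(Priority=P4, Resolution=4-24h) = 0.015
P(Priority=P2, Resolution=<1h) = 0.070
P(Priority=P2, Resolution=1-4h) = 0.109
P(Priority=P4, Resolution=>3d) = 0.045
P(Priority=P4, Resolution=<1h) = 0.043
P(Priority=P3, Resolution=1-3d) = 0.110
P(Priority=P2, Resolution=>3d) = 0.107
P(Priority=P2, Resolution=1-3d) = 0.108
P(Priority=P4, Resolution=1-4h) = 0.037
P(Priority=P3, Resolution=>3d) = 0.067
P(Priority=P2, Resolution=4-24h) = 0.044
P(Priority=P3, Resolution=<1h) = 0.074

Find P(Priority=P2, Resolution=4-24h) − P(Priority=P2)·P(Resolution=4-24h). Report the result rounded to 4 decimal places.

P(Priority=P2) = 0.070 + 0.109 + 0.044 + 0.108 + 0.107 = 0.438.
P(Resolution=4-24h) = 0.044 + 0.102 + 0.015 = 0.161.
P(Priority=P2, Resolution=4-24h) − P(Priority=P2)P(Resolution=4-24h) = 0.044 − 0.438×0.161 = -0.0265.

-0.0265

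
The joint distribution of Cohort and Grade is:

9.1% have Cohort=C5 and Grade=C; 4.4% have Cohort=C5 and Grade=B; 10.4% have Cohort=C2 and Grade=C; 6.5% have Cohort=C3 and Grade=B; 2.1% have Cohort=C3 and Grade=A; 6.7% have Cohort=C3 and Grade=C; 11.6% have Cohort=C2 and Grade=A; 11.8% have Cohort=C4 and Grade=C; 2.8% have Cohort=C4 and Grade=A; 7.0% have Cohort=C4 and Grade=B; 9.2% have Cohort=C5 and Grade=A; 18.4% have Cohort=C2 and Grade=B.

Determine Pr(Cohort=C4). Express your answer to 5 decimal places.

0.21600

P(Cohort=C4) = 0.028 + 0.070 + 0.118 = 0.216.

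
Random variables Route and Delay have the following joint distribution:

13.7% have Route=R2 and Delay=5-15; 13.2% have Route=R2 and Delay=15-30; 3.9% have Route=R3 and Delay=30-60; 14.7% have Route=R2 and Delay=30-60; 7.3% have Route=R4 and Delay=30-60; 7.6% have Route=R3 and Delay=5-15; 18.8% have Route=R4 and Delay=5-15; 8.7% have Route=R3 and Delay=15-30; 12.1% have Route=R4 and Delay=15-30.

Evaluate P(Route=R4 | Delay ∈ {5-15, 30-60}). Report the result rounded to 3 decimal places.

0.395

P(Delay=5-15) = 0.137 + 0.076 + 0.188 = 0.401.
P(Delay=30-60) = 0.147 + 0.039 + 0.073 = 0.259.
P(Delay ∈ {5-15, 30-60}) = 0.401 + 0.259 = 0.660; P(Route=R4, Delay ∈ {5-15, 30-60}) = 0.188 + 0.073 = 0.261.
P(Route=R4 | Delay ∈ {5-15, 30-60}) = 0.261/0.660 = 0.395.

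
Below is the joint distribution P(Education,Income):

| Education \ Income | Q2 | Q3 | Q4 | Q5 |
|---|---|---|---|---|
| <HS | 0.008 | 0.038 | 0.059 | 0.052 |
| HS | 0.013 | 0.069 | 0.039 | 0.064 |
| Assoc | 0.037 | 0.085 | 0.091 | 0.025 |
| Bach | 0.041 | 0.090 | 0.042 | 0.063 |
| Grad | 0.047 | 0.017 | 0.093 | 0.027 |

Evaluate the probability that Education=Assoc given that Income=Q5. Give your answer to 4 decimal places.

0.1082

P(Income=Q5) = 0.052 + 0.064 + 0.025 + 0.063 + 0.027 = 0.231.
P(Education=Assoc | Income=Q5) = 0.025/0.231 = 0.1082.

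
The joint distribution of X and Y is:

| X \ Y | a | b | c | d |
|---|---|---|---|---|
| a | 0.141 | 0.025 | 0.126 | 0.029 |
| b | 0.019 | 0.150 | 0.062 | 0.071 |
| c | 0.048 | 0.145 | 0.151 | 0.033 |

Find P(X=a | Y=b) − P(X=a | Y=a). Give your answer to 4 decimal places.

P(Y=b) = 0.025 + 0.150 + 0.145 = 0.320; P(X=a | Y=b) = 0.025/0.320 = 0.07813.
P(Y=a) = 0.141 + 0.019 + 0.048 = 0.208; P(X=a | Y=a) = 0.141/0.208 = 0.67788.
Difference = -0.5998.

-0.5998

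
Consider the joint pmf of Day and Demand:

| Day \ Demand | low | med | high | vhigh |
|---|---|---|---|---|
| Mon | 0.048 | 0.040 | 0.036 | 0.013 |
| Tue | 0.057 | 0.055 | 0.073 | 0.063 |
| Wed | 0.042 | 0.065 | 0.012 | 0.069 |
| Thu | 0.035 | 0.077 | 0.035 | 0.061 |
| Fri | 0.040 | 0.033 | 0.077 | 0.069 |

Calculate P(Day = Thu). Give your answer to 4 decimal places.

0.2080

P(Day=Thu) = 0.035 + 0.077 + 0.035 + 0.061 = 0.208.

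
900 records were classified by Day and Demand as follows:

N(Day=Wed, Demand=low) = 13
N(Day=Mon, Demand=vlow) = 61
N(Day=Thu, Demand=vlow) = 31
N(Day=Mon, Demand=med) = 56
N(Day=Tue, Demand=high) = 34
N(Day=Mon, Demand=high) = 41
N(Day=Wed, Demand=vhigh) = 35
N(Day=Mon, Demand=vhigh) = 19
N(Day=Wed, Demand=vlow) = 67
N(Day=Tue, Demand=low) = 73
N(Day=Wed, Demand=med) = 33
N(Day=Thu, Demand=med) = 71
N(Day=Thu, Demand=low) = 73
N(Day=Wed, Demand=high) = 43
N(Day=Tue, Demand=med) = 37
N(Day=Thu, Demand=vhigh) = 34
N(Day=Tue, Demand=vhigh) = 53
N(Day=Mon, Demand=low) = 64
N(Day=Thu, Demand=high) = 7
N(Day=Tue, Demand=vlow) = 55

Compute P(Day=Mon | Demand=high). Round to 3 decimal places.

Total with Demand=high: 41 + 34 + 43 + 7 = 125.
P(Day=Mon | Demand=high) = 41/125 = 0.328.

0.328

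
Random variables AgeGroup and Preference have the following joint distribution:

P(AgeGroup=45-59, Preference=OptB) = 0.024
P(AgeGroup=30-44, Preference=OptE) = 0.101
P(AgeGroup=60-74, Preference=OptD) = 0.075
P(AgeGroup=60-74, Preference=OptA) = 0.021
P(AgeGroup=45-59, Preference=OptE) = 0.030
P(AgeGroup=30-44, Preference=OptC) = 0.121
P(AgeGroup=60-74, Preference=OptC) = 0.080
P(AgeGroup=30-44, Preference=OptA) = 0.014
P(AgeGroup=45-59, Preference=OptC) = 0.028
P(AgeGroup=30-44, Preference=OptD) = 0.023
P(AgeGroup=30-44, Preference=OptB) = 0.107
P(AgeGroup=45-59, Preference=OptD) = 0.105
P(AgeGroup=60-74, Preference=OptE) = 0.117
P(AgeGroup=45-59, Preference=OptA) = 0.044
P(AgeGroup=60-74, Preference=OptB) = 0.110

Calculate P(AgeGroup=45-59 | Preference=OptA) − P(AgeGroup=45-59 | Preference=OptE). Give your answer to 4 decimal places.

P(Preference=OptA) = 0.014 + 0.044 + 0.021 = 0.079; P(AgeGroup=45-59 | Preference=OptA) = 0.044/0.079 = 0.55696.
P(Preference=OptE) = 0.101 + 0.030 + 0.117 = 0.248; P(AgeGroup=45-59 | Preference=OptE) = 0.030/0.248 = 0.12097.
Difference = 0.4360.

0.4360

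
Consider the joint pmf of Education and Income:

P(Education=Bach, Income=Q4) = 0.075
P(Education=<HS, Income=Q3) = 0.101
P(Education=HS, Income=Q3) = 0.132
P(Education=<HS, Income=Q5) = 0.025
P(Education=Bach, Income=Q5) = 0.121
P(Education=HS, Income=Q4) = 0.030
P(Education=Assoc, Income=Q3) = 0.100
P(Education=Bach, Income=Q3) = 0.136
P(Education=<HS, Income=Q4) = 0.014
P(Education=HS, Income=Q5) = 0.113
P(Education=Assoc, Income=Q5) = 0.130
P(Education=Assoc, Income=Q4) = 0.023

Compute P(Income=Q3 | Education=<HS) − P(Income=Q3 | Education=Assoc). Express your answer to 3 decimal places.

0.326

P(Education=<HS) = 0.101 + 0.014 + 0.025 = 0.140; P(Income=Q3 | Education=<HS) = 0.101/0.140 = 0.7214.
P(Education=Assoc) = 0.100 + 0.023 + 0.130 = 0.253; P(Income=Q3 | Education=Assoc) = 0.100/0.253 = 0.3953.
Difference = 0.326.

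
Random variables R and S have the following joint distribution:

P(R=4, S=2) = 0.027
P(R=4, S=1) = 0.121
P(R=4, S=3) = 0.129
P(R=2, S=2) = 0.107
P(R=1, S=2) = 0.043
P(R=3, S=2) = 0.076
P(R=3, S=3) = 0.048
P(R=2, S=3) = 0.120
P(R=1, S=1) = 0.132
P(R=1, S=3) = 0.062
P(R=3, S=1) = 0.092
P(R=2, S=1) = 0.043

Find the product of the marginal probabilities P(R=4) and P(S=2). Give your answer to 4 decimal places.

P(R=4) = 0.121 + 0.027 + 0.129 = 0.277.
P(S=2) = 0.043 + 0.107 + 0.076 + 0.027 = 0.253.
Product: 0.277 × 0.253 = 0.0701.

0.0701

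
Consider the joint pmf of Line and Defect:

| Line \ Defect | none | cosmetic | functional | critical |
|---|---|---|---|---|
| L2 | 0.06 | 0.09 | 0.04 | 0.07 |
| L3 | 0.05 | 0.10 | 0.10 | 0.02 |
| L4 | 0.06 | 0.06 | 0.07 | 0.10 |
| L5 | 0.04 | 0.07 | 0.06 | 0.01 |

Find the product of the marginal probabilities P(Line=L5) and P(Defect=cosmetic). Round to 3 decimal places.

0.058

P(Line=L5) = 0.04 + 0.07 + 0.06 + 0.01 = 0.18.
P(Defect=cosmetic) = 0.09 + 0.10 + 0.06 + 0.07 = 0.32.
Product: 0.18 × 0.32 = 0.058.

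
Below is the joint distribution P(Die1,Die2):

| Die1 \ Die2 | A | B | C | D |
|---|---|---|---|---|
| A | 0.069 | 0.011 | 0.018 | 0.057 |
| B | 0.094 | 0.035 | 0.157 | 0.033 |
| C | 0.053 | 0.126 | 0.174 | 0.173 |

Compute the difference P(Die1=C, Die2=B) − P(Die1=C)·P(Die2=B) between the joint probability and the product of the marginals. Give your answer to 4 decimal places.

0.0355

P(Die1=C) = 0.053 + 0.126 + 0.174 + 0.173 = 0.526.
P(Die2=B) = 0.011 + 0.035 + 0.126 = 0.172.
P(Die1=C, Die2=B) − P(Die1=C)P(Die2=B) = 0.126 − 0.526×0.172 = 0.0355.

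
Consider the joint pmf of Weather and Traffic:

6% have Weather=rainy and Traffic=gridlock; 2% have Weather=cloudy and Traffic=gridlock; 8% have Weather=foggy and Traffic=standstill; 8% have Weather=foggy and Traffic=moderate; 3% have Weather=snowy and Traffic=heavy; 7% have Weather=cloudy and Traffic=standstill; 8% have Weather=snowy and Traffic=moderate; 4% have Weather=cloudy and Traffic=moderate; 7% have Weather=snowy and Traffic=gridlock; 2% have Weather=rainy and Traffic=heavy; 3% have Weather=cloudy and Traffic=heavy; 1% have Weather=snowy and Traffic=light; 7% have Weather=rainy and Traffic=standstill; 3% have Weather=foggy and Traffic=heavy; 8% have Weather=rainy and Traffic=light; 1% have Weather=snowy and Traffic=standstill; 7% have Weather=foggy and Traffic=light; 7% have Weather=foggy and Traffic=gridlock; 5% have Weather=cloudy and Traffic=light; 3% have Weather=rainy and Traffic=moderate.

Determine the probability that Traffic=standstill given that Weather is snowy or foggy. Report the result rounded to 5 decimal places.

0.16981

P(Weather=snowy) = 0.01 + 0.08 + 0.03 + 0.07 + 0.01 = 0.20.
P(Weather=foggy) = 0.07 + 0.08 + 0.03 + 0.07 + 0.08 = 0.33.
P(Weather ∈ {snowy, foggy}) = 0.20 + 0.33 = 0.53; P(Traffic=standstill, Weather ∈ {snowy, foggy}) = 0.01 + 0.08 = 0.09.
P(Traffic=standstill | Weather ∈ {snowy, foggy}) = 0.09/0.53 = 0.16981.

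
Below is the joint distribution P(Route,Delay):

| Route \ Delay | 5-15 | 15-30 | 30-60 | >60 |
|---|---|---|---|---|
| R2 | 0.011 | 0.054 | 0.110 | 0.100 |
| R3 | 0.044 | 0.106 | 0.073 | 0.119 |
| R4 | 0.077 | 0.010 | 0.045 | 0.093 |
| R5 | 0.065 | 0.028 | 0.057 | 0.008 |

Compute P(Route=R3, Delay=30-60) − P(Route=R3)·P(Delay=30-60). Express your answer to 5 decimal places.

-0.02447

P(Route=R3) = 0.044 + 0.106 + 0.073 + 0.119 = 0.342.
P(Delay=30-60) = 0.110 + 0.073 + 0.045 + 0.057 = 0.285.
P(Route=R3, Delay=30-60) − P(Route=R3)P(Delay=30-60) = 0.073 − 0.342×0.285 = -0.02447.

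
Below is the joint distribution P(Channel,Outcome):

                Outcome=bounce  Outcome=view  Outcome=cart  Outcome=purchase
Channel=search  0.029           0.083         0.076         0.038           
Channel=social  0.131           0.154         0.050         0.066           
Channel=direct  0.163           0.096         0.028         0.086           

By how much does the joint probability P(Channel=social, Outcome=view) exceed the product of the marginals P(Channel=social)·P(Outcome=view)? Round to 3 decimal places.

P(Channel=social) = 0.131 + 0.154 + 0.050 + 0.066 = 0.401.
P(Outcome=view) = 0.083 + 0.154 + 0.096 = 0.333.
P(Channel=social, Outcome=view) − P(Channel=social)P(Outcome=view) = 0.154 − 0.401×0.333 = 0.020.

0.020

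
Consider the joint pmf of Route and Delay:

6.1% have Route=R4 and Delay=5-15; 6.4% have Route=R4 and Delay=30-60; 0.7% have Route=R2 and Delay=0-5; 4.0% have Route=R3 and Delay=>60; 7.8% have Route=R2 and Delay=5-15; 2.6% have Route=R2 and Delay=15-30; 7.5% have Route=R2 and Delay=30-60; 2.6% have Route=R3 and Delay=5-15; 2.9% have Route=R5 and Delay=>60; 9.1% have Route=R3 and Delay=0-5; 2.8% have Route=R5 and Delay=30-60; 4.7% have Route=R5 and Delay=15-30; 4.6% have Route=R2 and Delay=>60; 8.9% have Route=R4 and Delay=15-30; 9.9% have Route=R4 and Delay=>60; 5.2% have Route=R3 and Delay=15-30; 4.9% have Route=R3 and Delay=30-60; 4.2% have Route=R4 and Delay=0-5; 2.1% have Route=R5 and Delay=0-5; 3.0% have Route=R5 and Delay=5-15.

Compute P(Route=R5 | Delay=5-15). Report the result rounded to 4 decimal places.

0.1538

P(Delay=5-15) = 0.078 + 0.026 + 0.061 + 0.030 = 0.195.
P(Route=R5 | Delay=5-15) = 0.030/0.195 = 0.1538.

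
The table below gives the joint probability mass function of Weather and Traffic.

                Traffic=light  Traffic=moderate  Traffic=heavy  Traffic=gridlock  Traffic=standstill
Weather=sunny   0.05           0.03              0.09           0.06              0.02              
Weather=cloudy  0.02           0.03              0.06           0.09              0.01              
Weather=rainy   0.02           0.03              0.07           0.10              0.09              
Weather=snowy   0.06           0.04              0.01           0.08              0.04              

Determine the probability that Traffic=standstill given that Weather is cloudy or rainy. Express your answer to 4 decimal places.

0.1923

P(Weather=cloudy) = 0.02 + 0.03 + 0.06 + 0.09 + 0.01 = 0.21.
P(Weather=rainy) = 0.02 + 0.03 + 0.07 + 0.10 + 0.09 = 0.31.
P(Weather ∈ {cloudy, rainy}) = 0.21 + 0.31 = 0.52; P(Traffic=standstill, Weather ∈ {cloudy, rainy}) = 0.01 + 0.09 = 0.10.
P(Traffic=standstill | Weather ∈ {cloudy, rainy}) = 0.10/0.52 = 0.1923.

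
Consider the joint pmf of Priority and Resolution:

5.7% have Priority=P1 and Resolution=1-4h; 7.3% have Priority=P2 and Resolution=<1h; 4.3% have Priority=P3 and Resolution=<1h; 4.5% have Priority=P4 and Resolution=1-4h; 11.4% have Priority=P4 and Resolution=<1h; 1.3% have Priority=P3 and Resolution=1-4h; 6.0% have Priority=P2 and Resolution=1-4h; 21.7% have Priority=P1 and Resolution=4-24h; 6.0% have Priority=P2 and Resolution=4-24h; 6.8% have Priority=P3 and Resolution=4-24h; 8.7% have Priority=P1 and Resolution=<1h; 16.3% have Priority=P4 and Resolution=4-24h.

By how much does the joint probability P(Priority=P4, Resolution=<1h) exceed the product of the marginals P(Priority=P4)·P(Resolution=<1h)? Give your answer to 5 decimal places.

0.01193

P(Priority=P4) = 0.114 + 0.045 + 0.163 = 0.322.
P(Resolution=<1h) = 0.087 + 0.073 + 0.043 + 0.114 = 0.317.
P(Priority=P4, Resolution=<1h) − P(Priority=P4)P(Resolution=<1h) = 0.114 − 0.322×0.317 = 0.01193.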